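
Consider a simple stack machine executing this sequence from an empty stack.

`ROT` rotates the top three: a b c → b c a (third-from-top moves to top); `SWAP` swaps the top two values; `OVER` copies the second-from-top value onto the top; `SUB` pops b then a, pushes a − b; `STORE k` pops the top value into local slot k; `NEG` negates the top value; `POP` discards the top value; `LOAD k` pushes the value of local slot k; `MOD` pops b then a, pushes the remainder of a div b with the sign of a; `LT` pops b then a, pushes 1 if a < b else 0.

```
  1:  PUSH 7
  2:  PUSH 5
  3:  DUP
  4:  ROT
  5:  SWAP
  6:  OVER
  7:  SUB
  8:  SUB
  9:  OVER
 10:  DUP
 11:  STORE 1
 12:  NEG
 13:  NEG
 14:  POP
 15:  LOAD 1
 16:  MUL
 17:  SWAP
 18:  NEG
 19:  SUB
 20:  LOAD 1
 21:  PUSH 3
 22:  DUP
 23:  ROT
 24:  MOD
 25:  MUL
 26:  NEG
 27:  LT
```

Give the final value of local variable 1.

5

PUSH 7  -> 7
PUSH 5  -> 7 5
DUP     -> 7 5 5
ROT     -> 5 5 7
SWAP    -> 5 7 5
OVER    -> 5 7 5 7
SUB     -> 5 7 -2
SUB     -> 5 9
OVER    -> 5 9 5
DUP     -> 5 9 5 5
STORE 1 -> 5 9 5
NEG     -> 5 9 -5
NEG     -> 5 9 5
POP     -> 5 9
LOAD 1  -> 5 9 5
MUL     -> 5 45
SWAP    -> 45 5
NEG     -> 45 -5
SUB     -> 50
LOAD 1  -> 50 5
PUSH 3  -> 50 5 3
DUP     -> 50 5 3 3
ROT     -> 50 3 3 5
MOD     -> 50 3 3
MUL     -> 50 9
NEG     -> 50 -9
LT      -> 0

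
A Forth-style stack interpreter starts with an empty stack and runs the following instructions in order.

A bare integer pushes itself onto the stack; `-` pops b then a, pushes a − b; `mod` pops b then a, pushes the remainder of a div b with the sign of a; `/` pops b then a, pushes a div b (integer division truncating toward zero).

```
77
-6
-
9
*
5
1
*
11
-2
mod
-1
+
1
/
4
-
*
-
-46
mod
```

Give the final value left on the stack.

77  : [77]
-6  : [77, -6]
-   : [83]
9   : [83, 9]
*   : [747]
5   : [747, 5]
1   : [747, 5, 1]
*   : [747, 5]
11  : [747, 5, 11]
-2  : [747, 5, 11, -2]
mod : [747, 5, 1]
-1  : [747, 5, 1, -1]
+   : [747, 5, 0]
1   : [747, 5, 0, 1]
/   : [747, 5, 0]
4   : [747, 5, 0, 4]
-   : [747, 5, -4]
*   : [747, -20]
-   : [767]
-46 : [767, -46]
mod : [31]

31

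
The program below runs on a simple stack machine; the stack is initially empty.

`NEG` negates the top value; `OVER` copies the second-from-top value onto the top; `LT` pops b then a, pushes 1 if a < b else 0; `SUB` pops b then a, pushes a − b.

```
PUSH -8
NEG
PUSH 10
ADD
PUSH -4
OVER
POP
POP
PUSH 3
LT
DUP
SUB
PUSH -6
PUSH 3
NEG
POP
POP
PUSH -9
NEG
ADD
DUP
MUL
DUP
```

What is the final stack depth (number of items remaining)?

PUSH -8 → [-8]
NEG     → [8]
PUSH 10 → [8, 10]
ADD     → [18]
PUSH -4 → [18, -4]
OVER    → [18, -4, 18]
POP     → [18, -4]
POP     → [18]
PUSH 3  → [18, 3]
LT      → [0]
DUP     → [0, 0]
SUB     → [0]
PUSH -6 → [0, -6]
PUSH 3  → [0, -6, 3]
NEG     → [0, -6, -3]
POP     → [0, -6]
POP     → [0]
PUSH -9 → [0, -9]
NEG     → [0, 9]
ADD     → [9]
DUP     → [9, 9]
MUL     → [81]
DUP     → [81, 81]

2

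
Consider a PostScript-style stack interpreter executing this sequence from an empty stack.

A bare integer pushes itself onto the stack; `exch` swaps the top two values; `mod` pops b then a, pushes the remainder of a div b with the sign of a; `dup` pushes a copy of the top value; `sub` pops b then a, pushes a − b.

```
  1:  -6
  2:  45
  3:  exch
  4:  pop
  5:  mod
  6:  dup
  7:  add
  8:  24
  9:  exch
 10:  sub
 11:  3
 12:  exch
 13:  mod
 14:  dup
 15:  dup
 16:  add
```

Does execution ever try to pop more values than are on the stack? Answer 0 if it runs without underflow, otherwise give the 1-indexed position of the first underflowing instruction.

-6   : -6
45   : -6 45
exch : 45 -6
pop  : 45
mod  — needs 2 operands, stack has 1 → underflow

5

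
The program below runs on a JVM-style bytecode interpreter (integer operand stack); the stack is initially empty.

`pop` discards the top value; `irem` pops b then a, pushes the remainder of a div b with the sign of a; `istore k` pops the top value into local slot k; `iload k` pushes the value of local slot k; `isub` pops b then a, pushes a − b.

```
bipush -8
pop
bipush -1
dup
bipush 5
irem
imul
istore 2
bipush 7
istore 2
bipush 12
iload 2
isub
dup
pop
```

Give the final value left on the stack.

bipush -8 -> -8
pop       -> (empty)
bipush -1 -> -1
dup       -> -1 -1
bipush 5  -> -1 -1 5
irem      -> -1 -1
imul      -> 1
istore 2  -> (empty)
bipush 7  -> 7
istore 2  -> (empty)
bipush 12 -> 12
iload 2   -> 12 7
isub      -> 5
dup       -> 5 5
pop       -> 5

5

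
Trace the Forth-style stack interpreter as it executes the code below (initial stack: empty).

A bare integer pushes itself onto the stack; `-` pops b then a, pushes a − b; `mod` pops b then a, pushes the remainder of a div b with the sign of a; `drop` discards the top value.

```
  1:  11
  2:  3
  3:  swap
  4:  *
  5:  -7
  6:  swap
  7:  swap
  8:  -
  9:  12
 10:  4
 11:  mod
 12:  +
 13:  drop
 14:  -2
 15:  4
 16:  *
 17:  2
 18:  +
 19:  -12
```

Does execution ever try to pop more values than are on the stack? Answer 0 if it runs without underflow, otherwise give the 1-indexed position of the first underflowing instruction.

11   : [11]
3    : [11, 3]
swap : [3, 11]
*    : [33]
-7   : [33, -7]
swap : [-7, 33]
swap : [33, -7]
-    : [40]
12   : [40, 12]
4    : [40, 12, 4]
mod  : [40, 0]
+    : [40]
drop : []
-2   : [-2]
4    : [-2, 4]
*    : [-8]
2    : [-8, 2]
+    : [-6]
-12  : [-6, -12]

0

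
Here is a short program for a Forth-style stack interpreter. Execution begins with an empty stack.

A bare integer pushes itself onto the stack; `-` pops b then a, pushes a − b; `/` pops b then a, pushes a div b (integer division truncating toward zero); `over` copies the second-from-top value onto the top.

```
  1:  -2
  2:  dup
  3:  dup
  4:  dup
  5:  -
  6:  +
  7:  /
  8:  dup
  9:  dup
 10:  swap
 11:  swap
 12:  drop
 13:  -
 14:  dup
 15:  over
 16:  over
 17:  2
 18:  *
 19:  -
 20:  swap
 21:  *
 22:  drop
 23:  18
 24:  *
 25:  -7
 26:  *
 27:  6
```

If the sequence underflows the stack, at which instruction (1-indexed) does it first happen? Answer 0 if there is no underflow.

-2   → [-2]
dup  → [-2, -2]
dup  → [-2, -2, -2]
dup  → [-2, -2, -2, -2]
-    → [-2, -2, 0]
+    → [-2, -2]
/    → [1]
dup  → [1, 1]
dup  → [1, 1, 1]
swap → [1, 1, 1]
swap → [1, 1, 1]
drop → [1, 1]
-    → [0]
dup  → [0, 0]
over → [0, 0, 0]
over → [0, 0, 0, 0]
2    → [0, 0, 0, 0, 2]
*    → [0, 0, 0, 0]
-    → [0, 0, 0]
swap → [0, 0, 0]
*    → [0, 0]
drop → [0]
18   → [0, 18]
*    → [0]
-7   → [0, -7]
*    → [0]
6    → [0, 6]

0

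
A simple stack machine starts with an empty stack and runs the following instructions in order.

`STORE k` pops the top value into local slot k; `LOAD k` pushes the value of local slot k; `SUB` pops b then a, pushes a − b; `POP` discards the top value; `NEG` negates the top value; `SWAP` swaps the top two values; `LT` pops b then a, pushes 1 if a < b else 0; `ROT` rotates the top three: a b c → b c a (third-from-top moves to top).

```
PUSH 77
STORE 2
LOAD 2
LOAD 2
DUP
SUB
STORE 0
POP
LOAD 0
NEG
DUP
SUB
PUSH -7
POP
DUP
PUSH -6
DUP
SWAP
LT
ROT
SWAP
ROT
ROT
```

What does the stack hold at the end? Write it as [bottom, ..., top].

PUSH 77 : 77
STORE 2 : (empty)
LOAD 2  : 77
LOAD 2  : 77 77
DUP     : 77 77 77
SUB     : 77 0
STORE 0 : 77
POP     : (empty)
LOAD 0  : 0
NEG     : 0
DUP     : 0 0
SUB     : 0
PUSH -7 : 0 -7
POP     : 0
DUP     : 0 0
PUSH -6 : 0 0 -6
DUP     : 0 0 -6 -6
SWAP    : 0 0 -6 -6
LT      : 0 0 0
ROT     : 0 0 0
SWAP    : 0 0 0
ROT     : 0 0 0
ROT     : 0 0 0

[0, 0, 0]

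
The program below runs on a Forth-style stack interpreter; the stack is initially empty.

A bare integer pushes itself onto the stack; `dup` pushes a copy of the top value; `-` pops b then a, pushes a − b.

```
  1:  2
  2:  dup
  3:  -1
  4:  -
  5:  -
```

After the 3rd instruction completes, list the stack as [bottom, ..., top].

[2, 2, -1]

2   → 2
dup → 2 2
-1  → 2 2 -1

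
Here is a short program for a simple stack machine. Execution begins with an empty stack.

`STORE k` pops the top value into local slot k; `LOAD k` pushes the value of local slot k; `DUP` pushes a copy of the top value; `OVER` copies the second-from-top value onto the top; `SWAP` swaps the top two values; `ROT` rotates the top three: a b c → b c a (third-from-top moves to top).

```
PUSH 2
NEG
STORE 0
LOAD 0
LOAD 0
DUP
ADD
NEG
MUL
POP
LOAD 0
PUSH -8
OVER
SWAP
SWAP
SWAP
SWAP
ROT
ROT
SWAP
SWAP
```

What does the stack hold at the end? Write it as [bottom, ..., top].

PUSH 2  : 2
NEG     : -2
STORE 0 : (empty)
LOAD 0  : -2
LOAD 0  : -2 -2
DUP     : -2 -2 -2
ADD     : -2 -4
NEG     : -2 4
MUL     : -8
POP     : (empty)
LOAD 0  : -2
PUSH -8 : -2 -8
OVER    : -2 -8 -2
SWAP    : -2 -2 -8
SWAP    : -2 -8 -2
SWAP    : -2 -2 -8
SWAP    : -2 -8 -2
ROT     : -8 -2 -2
ROT     : -2 -2 -8
SWAP    : -2 -8 -2
SWAP    : -2 -2 -8

[-2, -2, -8]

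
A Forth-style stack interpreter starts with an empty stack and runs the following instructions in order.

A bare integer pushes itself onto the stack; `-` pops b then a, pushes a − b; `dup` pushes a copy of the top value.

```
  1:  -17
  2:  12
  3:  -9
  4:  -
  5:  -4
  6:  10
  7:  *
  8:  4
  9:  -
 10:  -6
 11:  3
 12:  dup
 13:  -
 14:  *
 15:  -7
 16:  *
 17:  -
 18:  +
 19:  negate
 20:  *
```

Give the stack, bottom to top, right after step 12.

-17 -> [-17]
12  -> [-17, 12]
-9  -> [-17, 12, -9]
-   -> [-17, 21]
-4  -> [-17, 21, -4]
10  -> [-17, 21, -4, 10]
*   -> [-17, 21, -40]
4   -> [-17, 21, -40, 4]
-   -> [-17, 21, -44]
-6  -> [-17, 21, -44, -6]
3   -> [-17, 21, -44, -6, 3]
dup -> [-17, 21, -44, -6, 3, 3]

[-17, 21, -44, -6, 3, 3]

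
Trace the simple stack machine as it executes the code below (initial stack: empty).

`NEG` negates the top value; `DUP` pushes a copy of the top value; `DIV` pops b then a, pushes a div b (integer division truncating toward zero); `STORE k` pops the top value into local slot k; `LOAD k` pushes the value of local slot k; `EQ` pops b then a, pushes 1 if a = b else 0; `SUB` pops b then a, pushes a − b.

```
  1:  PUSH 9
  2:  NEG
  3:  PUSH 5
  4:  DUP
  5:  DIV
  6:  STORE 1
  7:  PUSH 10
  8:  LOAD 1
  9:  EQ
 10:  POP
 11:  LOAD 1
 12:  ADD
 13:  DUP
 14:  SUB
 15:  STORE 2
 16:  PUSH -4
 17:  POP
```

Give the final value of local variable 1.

1

PUSH 9   [9]
NEG      [-9]
PUSH 5   [-9, 5]
DUP      [-9, 5, 5]
DIV      [-9, 1]
STORE 1  [-9]
PUSH 10  [-9, 10]
LOAD 1   [-9, 10, 1]
EQ       [-9, 0]
POP      [-9]
LOAD 1   [-9, 1]
ADD      [-8]
DUP      [-8, -8]
SUB      [0]
STORE 2  []
PUSH -4  [-4]
POP      []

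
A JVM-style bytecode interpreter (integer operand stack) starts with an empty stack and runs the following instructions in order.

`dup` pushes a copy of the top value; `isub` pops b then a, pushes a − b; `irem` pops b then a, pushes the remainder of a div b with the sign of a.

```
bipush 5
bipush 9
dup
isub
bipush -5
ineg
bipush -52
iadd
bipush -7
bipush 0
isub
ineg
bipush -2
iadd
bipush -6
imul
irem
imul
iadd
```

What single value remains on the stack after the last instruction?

5

bipush 5    [5]
bipush 9    [5, 9]
dup         [5, 9, 9]
isub        [5, 0]
bipush -5   [5, 0, -5]
ineg        [5, 0, 5]
bipush -52  [5, 0, 5, -52]
iadd        [5, 0, -47]
bipush -7   [5, 0, -47, -7]
bipush 0    [5, 0, -47, -7, 0]
isub        [5, 0, -47, -7]
ineg        [5, 0, -47, 7]
bipush -2   [5, 0, -47, 7, -2]
iadd        [5, 0, -47, 5]
bipush -6   [5, 0, -47, 5, -6]
imul        [5, 0, -47, -30]
irem        [5, 0, -17]
imul        [5, 0]
iadd        [5]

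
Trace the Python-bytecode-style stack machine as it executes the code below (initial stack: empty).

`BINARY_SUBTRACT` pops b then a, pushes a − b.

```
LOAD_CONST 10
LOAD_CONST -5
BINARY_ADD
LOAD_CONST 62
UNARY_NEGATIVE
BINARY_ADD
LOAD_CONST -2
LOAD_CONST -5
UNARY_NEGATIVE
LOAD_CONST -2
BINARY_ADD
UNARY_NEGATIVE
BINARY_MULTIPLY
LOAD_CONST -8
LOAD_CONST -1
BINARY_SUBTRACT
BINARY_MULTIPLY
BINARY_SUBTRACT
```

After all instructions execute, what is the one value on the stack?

-15

LOAD_CONST 10   -> 10
LOAD_CONST -5   -> 10 -5
BINARY_ADD      -> 5
LOAD_CONST 62   -> 5 62
UNARY_NEGATIVE  -> 5 -62
BINARY_ADD      -> -57
LOAD_CONST -2   -> -57 -2
LOAD_CONST -5   -> -57 -2 -5
UNARY_NEGATIVE  -> -57 -2 5
LOAD_CONST -2   -> -57 -2 5 -2
BINARY_ADD      -> -57 -2 3
UNARY_NEGATIVE  -> -57 -2 -3
BINARY_MULTIPLY -> -57 6
LOAD_CONST -8   -> -57 6 -8
LOAD_CONST -1   -> -57 6 -8 -1
BINARY_SUBTRACT -> -57 6 -7
BINARY_MULTIPLY -> -57 -42
BINARY_SUBTRACT -> -15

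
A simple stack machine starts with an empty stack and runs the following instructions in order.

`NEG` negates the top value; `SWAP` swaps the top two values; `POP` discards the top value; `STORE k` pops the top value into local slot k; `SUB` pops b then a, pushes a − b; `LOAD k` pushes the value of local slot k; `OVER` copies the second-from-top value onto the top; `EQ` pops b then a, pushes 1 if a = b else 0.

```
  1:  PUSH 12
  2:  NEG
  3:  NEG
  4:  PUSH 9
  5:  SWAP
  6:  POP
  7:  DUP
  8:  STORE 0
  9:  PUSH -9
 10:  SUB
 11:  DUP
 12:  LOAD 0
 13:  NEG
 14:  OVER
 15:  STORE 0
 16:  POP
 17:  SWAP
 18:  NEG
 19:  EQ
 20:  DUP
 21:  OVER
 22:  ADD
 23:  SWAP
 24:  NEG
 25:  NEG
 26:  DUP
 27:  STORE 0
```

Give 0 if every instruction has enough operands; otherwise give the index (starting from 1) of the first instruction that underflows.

PUSH 12 -> [12]
NEG     -> [-12]
NEG     -> [12]
PUSH 9  -> [12, 9]
SWAP    -> [9, 12]
POP     -> [9]
DUP     -> [9, 9]
STORE 0 -> [9]
PUSH -9 -> [9, -9]
SUB     -> [18]
DUP     -> [18, 18]
LOAD 0  -> [18, 18, 9]
NEG     -> [18, 18, -9]
OVER    -> [18, 18, -9, 18]
STORE 0 -> [18, 18, -9]
POP     -> [18, 18]
SWAP    -> [18, 18]
NEG     -> [18, -18]
EQ      -> [0]
DUP     -> [0, 0]
OVER    -> [0, 0, 0]
ADD     -> [0, 0]
SWAP    -> [0, 0]
NEG     -> [0, 0]
NEG     -> [0, 0]
DUP     -> [0, 0, 0]
STORE 0 -> [0, 0]

0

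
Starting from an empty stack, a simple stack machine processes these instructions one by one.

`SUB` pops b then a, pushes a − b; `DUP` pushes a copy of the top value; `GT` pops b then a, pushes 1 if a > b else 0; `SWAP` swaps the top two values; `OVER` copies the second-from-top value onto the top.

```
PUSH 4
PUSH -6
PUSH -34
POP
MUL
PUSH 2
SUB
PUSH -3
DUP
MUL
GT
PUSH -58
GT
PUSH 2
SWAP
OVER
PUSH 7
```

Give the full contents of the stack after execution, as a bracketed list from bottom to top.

[2, 1, 2, 7]

PUSH 4   : [4]
PUSH -6  : [4, -6]
PUSH -34 : [4, -6, -34]
POP      : [4, -6]
MUL      : [-24]
PUSH 2   : [-24, 2]
SUB      : [-26]
PUSH -3  : [-26, -3]
DUP      : [-26, -3, -3]
MUL      : [-26, 9]
GT       : [0]
PUSH -58 : [0, -58]
GT       : [1]
PUSH 2   : [1, 2]
SWAP     : [2, 1]
OVER     : [2, 1, 2]
PUSH 7   : [2, 1, 2, 7]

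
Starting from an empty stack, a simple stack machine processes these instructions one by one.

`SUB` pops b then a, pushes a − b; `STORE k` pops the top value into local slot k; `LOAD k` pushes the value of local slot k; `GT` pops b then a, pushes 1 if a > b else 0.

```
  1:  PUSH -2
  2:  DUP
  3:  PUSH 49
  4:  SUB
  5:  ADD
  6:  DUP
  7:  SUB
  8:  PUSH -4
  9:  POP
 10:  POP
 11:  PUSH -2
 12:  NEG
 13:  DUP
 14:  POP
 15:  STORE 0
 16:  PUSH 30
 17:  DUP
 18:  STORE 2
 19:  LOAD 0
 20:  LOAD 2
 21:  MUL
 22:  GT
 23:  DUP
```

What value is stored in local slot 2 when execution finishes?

PUSH -2 : [-2]
DUP     : [-2, -2]
PUSH 49 : [-2, -2, 49]
SUB     : [-2, -51]
ADD     : [-53]
DUP     : [-53, -53]
SUB     : [0]
PUSH -4 : [0, -4]
POP     : [0]
POP     : []
PUSH -2 : [-2]
NEG     : [2]
DUP     : [2, 2]
POP     : [2]
STORE 0 : []
PUSH 30 : [30]
DUP     : [30, 30]
STORE 2 : [30]
LOAD 0  : [30, 2]
LOAD 2  : [30, 2, 30]
MUL     : [30, 60]
GT      : [0]
DUP     : [0, 0]

30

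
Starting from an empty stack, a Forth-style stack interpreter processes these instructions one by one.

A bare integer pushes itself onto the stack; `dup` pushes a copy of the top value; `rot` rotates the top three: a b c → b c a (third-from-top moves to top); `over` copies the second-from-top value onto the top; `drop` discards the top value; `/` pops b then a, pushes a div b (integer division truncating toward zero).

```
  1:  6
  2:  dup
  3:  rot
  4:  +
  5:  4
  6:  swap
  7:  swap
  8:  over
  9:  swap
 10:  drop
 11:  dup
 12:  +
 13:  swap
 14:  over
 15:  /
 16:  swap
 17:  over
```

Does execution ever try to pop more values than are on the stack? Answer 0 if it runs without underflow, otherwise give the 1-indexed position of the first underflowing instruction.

6   : 6
dup : 6 6
rot  — needs 3 operands, stack has 2 → underflow

3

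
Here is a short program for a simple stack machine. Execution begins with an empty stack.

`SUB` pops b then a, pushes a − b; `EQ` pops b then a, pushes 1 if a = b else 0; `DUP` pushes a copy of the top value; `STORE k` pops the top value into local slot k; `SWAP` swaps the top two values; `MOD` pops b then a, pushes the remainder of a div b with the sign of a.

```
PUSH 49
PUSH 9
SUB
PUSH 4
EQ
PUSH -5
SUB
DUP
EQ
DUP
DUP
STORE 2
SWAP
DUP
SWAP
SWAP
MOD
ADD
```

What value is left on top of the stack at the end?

PUSH 49 : 49
PUSH 9  : 49 9
SUB     : 40
PUSH 4  : 40 4
EQ      : 0
PUSH -5 : 0 -5
SUB     : 5
DUP     : 5 5
EQ      : 1
DUP     : 1 1
DUP     : 1 1 1
STORE 2 : 1 1
SWAP    : 1 1
DUP     : 1 1 1
SWAP    : 1 1 1
SWAP    : 1 1 1
MOD     : 1 0
ADD     : 1

1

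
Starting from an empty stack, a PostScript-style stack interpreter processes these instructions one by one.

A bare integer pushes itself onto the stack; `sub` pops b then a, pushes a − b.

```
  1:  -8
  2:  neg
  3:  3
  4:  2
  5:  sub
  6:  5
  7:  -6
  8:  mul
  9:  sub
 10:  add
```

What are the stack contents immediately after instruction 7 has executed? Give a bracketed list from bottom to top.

[8, 1, 5, -6]

-8  : [-8]
neg : [8]
3   : [8, 3]
2   : [8, 3, 2]
sub : [8, 1]
5   : [8, 1, 5]
-6  : [8, 1, 5, -6]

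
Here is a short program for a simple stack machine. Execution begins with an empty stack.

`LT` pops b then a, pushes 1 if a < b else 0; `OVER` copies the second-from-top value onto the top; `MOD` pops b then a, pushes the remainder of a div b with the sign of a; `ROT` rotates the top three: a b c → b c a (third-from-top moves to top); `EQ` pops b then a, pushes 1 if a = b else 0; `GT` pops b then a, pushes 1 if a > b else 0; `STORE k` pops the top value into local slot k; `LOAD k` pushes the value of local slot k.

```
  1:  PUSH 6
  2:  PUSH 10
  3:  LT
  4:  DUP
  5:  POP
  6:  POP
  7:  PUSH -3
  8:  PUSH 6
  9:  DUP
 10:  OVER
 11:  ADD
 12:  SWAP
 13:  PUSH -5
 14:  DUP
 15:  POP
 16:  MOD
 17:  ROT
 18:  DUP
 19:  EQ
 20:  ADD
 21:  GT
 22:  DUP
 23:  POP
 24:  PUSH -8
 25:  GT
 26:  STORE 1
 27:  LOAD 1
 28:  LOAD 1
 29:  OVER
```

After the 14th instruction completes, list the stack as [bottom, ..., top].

PUSH 6  -> [6]
PUSH 10 -> [6, 10]
LT      -> [1]
DUP     -> [1, 1]
POP     -> [1]
POP     -> []
PUSH -3 -> [-3]
PUSH 6  -> [-3, 6]
DUP     -> [-3, 6, 6]
OVER    -> [-3, 6, 6, 6]
ADD     -> [-3, 6, 12]
SWAP    -> [-3, 12, 6]
PUSH -5 -> [-3, 12, 6, -5]
DUP     -> [-3, 12, 6, -5, -5]

[-3, 12, 6, -5, -5]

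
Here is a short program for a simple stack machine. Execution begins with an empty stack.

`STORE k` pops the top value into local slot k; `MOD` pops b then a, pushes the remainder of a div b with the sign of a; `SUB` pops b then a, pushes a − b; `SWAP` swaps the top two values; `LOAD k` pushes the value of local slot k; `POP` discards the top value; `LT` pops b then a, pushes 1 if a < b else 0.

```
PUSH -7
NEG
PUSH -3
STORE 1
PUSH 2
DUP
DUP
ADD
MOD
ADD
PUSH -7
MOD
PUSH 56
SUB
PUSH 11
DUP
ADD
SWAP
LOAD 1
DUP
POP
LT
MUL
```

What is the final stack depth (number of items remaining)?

1

PUSH -7 -> [-7]
NEG     -> [7]
PUSH -3 -> [7, -3]
STORE 1 -> [7]
PUSH 2  -> [7, 2]
DUP     -> [7, 2, 2]
DUP     -> [7, 2, 2, 2]
ADD     -> [7, 2, 4]
MOD     -> [7, 2]
ADD     -> [9]
PUSH -7 -> [9, -7]
MOD     -> [2]
PUSH 56 -> [2, 56]
SUB     -> [-54]
PUSH 11 -> [-54, 11]
DUP     -> [-54, 11, 11]
ADD     -> [-54, 22]
SWAP    -> [22, -54]
LOAD 1  -> [22, -54, -3]
DUP     -> [22, -54, -3, -3]
POP     -> [22, -54, -3]
LT      -> [22, 1]
MUL     -> [22]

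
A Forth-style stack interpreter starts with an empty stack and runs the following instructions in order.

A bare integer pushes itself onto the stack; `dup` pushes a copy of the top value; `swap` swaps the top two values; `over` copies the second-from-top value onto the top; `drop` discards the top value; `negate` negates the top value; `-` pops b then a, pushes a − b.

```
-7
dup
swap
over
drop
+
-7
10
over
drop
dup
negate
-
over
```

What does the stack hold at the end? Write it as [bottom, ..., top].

[-14, -7, 20, -7]

-7     -> -7
dup    -> -7 -7
swap   -> -7 -7
over   -> -7 -7 -7
drop   -> -7 -7
+      -> -14
-7     -> -14 -7
10     -> -14 -7 10
over   -> -14 -7 10 -7
drop   -> -14 -7 10
dup    -> -14 -7 10 10
negate -> -14 -7 10 -10
-      -> -14 -7 20
over   -> -14 -7 20 -7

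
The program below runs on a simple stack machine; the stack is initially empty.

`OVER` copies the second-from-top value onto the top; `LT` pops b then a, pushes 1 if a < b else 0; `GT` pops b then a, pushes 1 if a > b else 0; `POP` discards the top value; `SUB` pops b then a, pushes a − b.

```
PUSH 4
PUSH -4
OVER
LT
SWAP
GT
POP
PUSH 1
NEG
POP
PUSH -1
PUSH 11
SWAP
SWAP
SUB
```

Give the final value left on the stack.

-12

PUSH 4   [4]
PUSH -4  [4, -4]
OVER     [4, -4, 4]
LT       [4, 1]
SWAP     [1, 4]
GT       [0]
POP      []
PUSH 1   [1]
NEG      [-1]
POP      []
PUSH -1  [-1]
PUSH 11  [-1, 11]
SWAP     [11, -1]
SWAP     [-1, 11]
SUB      [-12]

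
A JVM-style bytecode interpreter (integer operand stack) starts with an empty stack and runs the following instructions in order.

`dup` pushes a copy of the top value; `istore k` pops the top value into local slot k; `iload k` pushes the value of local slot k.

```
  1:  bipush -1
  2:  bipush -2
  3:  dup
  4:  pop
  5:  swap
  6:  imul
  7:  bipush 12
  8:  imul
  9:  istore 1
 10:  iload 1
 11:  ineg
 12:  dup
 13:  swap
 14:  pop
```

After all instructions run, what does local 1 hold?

24

bipush -1 → -1
bipush -2 → -1 -2
dup       → -1 -2 -2
pop       → -1 -2
swap      → -2 -1
imul      → 2
bipush 12 → 2 12
imul      → 24
istore 1  → (empty)
iload 1   → 24
ineg      → -24
dup       → -24 -24
swap      → -24 -24
pop       → -24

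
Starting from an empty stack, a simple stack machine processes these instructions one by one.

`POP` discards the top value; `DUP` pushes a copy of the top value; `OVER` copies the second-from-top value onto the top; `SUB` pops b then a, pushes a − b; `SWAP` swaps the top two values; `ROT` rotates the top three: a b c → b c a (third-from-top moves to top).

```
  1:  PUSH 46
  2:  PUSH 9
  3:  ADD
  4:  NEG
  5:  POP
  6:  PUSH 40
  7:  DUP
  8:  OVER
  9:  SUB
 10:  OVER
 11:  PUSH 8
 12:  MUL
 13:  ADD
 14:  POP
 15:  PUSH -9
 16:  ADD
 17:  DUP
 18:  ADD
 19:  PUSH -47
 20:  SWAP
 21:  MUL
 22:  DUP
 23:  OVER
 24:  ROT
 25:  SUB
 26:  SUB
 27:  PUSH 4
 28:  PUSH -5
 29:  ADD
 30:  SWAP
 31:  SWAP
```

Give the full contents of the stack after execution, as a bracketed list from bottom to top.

[-2914, -1]

PUSH 46  → 46
PUSH 9   → 46 9
ADD      → 55
NEG      → -55
POP      → (empty)
PUSH 40  → 40
DUP      → 40 40
OVER     → 40 40 40
SUB      → 40 0
OVER     → 40 0 40
PUSH 8   → 40 0 40 8
MUL      → 40 0 320
ADD      → 40 320
POP      → 40
PUSH -9  → 40 -9
ADD      → 31
DUP      → 31 31
ADD      → 62
PUSH -47 → 62 -47
SWAP     → -47 62
MUL      → -2914
DUP      → -2914 -2914
OVER     → -2914 -2914 -2914
ROT      → -2914 -2914 -2914
SUB      → -2914 0
SUB      → -2914
PUSH 4   → -2914 4
PUSH -5  → -2914 4 -5
ADD      → -2914 -1
SWAP     → -1 -2914
SWAP     → -2914 -1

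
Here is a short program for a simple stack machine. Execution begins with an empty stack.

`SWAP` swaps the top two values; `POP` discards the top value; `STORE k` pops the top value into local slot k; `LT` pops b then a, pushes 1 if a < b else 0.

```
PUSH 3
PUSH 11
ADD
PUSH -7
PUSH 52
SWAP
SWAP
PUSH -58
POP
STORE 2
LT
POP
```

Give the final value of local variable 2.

PUSH 3   -> [3]
PUSH 11  -> [3, 11]
ADD      -> [14]
PUSH -7  -> [14, -7]
PUSH 52  -> [14, -7, 52]
SWAP     -> [14, 52, -7]
SWAP     -> [14, -7, 52]
PUSH -58 -> [14, -7, 52, -58]
POP      -> [14, -7, 52]
STORE 2  -> [14, -7]
LT       -> [0]
POP      -> []

52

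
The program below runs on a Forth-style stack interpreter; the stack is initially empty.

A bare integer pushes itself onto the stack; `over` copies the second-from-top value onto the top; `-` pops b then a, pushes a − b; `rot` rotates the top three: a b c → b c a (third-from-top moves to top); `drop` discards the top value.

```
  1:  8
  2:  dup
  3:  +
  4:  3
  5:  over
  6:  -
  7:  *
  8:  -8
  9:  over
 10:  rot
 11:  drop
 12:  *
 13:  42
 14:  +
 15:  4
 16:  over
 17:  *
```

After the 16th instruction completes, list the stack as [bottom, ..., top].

8    : [8]
dup  : [8, 8]
+    : [16]
3    : [16, 3]
over : [16, 3, 16]
-    : [16, -13]
*    : [-208]
-8   : [-208, -8]
over : [-208, -8, -208]
rot  : [-8, -208, -208]
drop : [-8, -208]
*    : [1664]
42   : [1664, 42]
+    : [1706]
4    : [1706, 4]
over : [1706, 4, 1706]

[1706, 4, 1706]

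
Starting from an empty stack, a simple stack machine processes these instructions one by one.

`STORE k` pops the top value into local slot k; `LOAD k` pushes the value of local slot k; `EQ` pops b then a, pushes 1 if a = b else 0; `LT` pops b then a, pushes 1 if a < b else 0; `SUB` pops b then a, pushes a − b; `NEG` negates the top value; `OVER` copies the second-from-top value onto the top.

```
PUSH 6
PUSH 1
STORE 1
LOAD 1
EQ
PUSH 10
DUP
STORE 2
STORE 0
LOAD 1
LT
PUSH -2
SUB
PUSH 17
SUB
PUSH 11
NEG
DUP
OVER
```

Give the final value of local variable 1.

1

PUSH 6  -> [6]
PUSH 1  -> [6, 1]
STORE 1 -> [6]
LOAD 1  -> [6, 1]
EQ      -> [0]
PUSH 10 -> [0, 10]
DUP     -> [0, 10, 10]
STORE 2 -> [0, 10]
STORE 0 -> [0]
LOAD 1  -> [0, 1]
LT      -> [1]
PUSH -2 -> [1, -2]
SUB     -> [3]
PUSH 17 -> [3, 17]
SUB     -> [-14]
PUSH 11 -> [-14, 11]
NEG     -> [-14, -11]
DUP     -> [-14, -11, -11]
OVER    -> [-14, -11, -11, -11]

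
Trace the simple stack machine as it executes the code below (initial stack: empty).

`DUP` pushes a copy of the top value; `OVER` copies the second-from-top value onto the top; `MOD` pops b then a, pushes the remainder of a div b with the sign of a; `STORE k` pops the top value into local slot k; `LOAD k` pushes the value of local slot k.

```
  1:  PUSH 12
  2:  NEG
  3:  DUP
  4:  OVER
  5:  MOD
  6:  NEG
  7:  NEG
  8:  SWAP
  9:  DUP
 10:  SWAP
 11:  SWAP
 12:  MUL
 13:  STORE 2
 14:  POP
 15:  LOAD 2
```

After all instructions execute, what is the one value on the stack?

PUSH 12 -> 12
NEG     -> -12
DUP     -> -12 -12
OVER    -> -12 -12 -12
MOD     -> -12 0
NEG     -> -12 0
NEG     -> -12 0
SWAP    -> 0 -12
DUP     -> 0 -12 -12
SWAP    -> 0 -12 -12
SWAP    -> 0 -12 -12
MUL     -> 0 144
STORE 2 -> 0
POP     -> (empty)
LOAD 2  -> 144

144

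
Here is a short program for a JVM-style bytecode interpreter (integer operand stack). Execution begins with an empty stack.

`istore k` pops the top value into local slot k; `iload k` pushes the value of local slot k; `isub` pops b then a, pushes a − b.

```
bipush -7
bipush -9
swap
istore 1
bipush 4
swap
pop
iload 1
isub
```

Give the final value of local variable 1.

bipush -7 : [-7]
bipush -9 : [-7, -9]
swap      : [-9, -7]
istore 1  : [-9]
bipush 4  : [-9, 4]
swap      : [4, -9]
pop       : [4]
iload 1   : [4, -7]
isub      : [11]

-7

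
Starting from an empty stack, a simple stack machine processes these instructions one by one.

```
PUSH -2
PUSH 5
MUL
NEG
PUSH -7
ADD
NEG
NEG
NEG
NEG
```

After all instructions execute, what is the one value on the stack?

PUSH -2 : -2
PUSH 5  : -2 5
MUL     : -10
NEG     : 10
PUSH -7 : 10 -7
ADD     : 3
NEG     : -3
NEG     : 3
NEG     : -3
NEG     : 3

3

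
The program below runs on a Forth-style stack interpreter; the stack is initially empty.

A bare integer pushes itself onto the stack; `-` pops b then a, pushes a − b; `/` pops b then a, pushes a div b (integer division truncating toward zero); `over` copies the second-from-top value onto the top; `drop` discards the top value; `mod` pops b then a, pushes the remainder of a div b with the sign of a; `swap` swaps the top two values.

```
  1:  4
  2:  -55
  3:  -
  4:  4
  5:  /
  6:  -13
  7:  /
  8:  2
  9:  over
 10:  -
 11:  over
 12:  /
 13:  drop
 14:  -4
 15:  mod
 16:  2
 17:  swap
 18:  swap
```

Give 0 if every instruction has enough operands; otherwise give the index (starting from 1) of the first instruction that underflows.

0

4     4
-55   4 -55
-     59
4     59 4
/     14
-13   14 -13
/     -1
2     -1 2
over  -1 2 -1
-     -1 3
over  -1 3 -1
/     -1 -3
drop  -1
-4    -1 -4
mod   -1
2     -1 2
swap  2 -1
swap  -1 2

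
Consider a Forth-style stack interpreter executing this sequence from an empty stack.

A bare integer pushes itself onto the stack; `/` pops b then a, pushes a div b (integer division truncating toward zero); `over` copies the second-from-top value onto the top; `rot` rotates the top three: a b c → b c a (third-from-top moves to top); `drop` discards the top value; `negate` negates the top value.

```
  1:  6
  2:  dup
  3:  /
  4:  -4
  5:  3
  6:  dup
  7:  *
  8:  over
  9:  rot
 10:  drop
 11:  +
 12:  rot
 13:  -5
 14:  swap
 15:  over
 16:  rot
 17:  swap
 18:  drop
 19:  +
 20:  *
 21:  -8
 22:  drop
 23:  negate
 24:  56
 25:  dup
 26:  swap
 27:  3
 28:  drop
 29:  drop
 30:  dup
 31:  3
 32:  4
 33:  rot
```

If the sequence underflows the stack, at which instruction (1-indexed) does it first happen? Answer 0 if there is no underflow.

12

6     [6]
dup   [6, 6]
/     [1]
-4    [1, -4]
3     [1, -4, 3]
dup   [1, -4, 3, 3]
*     [1, -4, 9]
over  [1, -4, 9, -4]
rot   [1, 9, -4, -4]
drop  [1, 9, -4]
+     [1, 5]
rot  — needs 3 operands, stack has 2 → underflow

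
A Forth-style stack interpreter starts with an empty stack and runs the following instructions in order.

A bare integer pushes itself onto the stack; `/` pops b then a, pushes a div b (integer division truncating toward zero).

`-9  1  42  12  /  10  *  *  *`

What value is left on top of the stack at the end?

-270

-9  [-9]
1   [-9, 1]
42  [-9, 1, 42]
12  [-9, 1, 42, 12]
/   [-9, 1, 3]
10  [-9, 1, 3, 10]
*   [-9, 1, 30]
*   [-9, 30]
*   [-270]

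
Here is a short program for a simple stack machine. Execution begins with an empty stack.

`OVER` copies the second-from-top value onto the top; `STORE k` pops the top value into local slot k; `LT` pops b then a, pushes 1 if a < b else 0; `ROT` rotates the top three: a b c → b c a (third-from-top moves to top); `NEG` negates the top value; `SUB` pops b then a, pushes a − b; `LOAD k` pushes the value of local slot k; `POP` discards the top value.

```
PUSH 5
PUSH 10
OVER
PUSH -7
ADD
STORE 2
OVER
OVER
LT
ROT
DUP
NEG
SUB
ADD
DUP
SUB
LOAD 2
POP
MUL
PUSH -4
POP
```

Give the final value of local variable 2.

-2

PUSH 5  → 5
PUSH 10 → 5 10
OVER    → 5 10 5
PUSH -7 → 5 10 5 -7
ADD     → 5 10 -2
STORE 2 → 5 10
OVER    → 5 10 5
OVER    → 5 10 5 10
LT      → 5 10 1
ROT     → 10 1 5
DUP     → 10 1 5 5
NEG     → 10 1 5 -5
SUB     → 10 1 10
ADD     → 10 11
DUP     → 10 11 11
SUB     → 10 0
LOAD 2  → 10 0 -2
POP     → 10 0
MUL     → 0
PUSH -4 → 0 -4
POP     → 0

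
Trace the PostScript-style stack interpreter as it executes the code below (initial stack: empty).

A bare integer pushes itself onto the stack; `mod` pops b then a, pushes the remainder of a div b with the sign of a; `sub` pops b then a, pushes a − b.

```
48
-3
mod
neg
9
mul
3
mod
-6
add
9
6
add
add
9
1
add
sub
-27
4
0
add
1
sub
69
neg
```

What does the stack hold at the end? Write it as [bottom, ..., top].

48  -> 48
-3  -> 48 -3
mod -> 0
neg -> 0
9   -> 0 9
mul -> 0
3   -> 0 3
mod -> 0
-6  -> 0 -6
add -> -6
9   -> -6 9
6   -> -6 9 6
add -> -6 15
add -> 9
9   -> 9 9
1   -> 9 9 1
add -> 9 10
sub -> -1
-27 -> -1 -27
4   -> -1 -27 4
0   -> -1 -27 4 0
add -> -1 -27 4
1   -> -1 -27 4 1
sub -> -1 -27 3
69  -> -1 -27 3 69
neg -> -1 -27 3 -69

[-1, -27, 3, -69]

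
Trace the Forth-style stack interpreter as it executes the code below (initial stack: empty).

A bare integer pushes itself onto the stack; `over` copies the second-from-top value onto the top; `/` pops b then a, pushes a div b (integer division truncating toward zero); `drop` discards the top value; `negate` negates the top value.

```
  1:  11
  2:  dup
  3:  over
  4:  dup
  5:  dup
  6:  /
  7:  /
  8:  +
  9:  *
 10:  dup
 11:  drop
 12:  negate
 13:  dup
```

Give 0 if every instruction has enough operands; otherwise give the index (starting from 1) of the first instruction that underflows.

0

11     -> [11]
dup    -> [11, 11]
over   -> [11, 11, 11]
dup    -> [11, 11, 11, 11]
dup    -> [11, 11, 11, 11, 11]
/      -> [11, 11, 11, 1]
/      -> [11, 11, 11]
+      -> [11, 22]
*      -> [242]
dup    -> [242, 242]
drop   -> [242]
negate -> [-242]
dup    -> [-242, -242]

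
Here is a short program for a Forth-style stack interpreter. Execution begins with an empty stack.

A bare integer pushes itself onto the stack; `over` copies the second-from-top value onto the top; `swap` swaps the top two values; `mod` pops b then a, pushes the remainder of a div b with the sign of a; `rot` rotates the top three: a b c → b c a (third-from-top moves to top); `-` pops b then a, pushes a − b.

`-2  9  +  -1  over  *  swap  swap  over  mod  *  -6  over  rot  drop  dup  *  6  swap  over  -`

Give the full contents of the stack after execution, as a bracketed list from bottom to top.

-2    [-2]
9     [-2, 9]
+     [7]
-1    [7, -1]
over  [7, -1, 7]
*     [7, -7]
swap  [-7, 7]
swap  [7, -7]
over  [7, -7, 7]
mod   [7, 0]
*     [0]
-6    [0, -6]
over  [0, -6, 0]
rot   [-6, 0, 0]
drop  [-6, 0]
dup   [-6, 0, 0]
*     [-6, 0]
6     [-6, 0, 6]
swap  [-6, 6, 0]
over  [-6, 6, 0, 6]
-     [-6, 6, -6]

[-6, 6, -6]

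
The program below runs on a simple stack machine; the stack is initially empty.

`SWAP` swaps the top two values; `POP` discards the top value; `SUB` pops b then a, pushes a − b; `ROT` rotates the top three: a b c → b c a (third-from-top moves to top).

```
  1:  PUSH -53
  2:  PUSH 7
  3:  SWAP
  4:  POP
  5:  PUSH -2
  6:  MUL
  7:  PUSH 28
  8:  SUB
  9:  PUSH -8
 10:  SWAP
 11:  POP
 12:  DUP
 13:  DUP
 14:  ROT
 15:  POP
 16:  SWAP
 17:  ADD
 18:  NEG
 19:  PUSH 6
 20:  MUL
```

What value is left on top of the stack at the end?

PUSH -53  [-53]
PUSH 7    [-53, 7]
SWAP      [7, -53]
POP       [7]
PUSH -2   [7, -2]
MUL       [-14]
PUSH 28   [-14, 28]
SUB       [-42]
PUSH -8   [-42, -8]
SWAP      [-8, -42]
POP       [-8]
DUP       [-8, -8]
DUP       [-8, -8, -8]
ROT       [-8, -8, -8]
POP       [-8, -8]
SWAP      [-8, -8]
ADD       [-16]
NEG       [16]
PUSH 6    [16, 6]
MUL       [96]

96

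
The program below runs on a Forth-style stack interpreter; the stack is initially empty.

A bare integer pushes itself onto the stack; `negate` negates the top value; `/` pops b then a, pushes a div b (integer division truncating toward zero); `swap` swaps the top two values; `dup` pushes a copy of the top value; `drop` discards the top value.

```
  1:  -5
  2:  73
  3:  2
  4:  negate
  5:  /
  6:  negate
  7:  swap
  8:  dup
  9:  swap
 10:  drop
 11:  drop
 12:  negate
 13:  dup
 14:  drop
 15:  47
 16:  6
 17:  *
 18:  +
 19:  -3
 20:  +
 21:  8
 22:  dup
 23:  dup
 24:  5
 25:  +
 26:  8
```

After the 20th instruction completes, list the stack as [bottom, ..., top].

[243]

-5      [-5]
73      [-5, 73]
2       [-5, 73, 2]
negate  [-5, 73, -2]
/       [-5, -36]
negate  [-5, 36]
swap    [36, -5]
dup     [36, -5, -5]
swap    [36, -5, -5]
drop    [36, -5]
drop    [36]
negate  [-36]
dup     [-36, -36]
drop    [-36]
47      [-36, 47]
6       [-36, 47, 6]
*       [-36, 282]
+       [246]
-3      [246, -3]
+       [243]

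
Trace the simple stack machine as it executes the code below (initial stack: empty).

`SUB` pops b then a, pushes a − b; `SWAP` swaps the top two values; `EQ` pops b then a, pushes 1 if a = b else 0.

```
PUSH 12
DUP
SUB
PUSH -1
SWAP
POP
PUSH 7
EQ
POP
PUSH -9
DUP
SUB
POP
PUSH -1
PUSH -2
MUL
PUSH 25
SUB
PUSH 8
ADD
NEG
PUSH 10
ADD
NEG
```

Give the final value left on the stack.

-25

PUSH 12 → [12]
DUP     → [12, 12]
SUB     → [0]
PUSH -1 → [0, -1]
SWAP    → [-1, 0]
POP     → [-1]
PUSH 7  → [-1, 7]
EQ      → [0]
POP     → []
PUSH -9 → [-9]
DUP     → [-9, -9]
SUB     → [0]
POP     → []
PUSH -1 → [-1]
PUSH -2 → [-1, -2]
MUL     → [2]
PUSH 25 → [2, 25]
SUB     → [-23]
PUSH 8  → [-23, 8]
ADD     → [-15]
NEG     → [15]
PUSH 10 → [15, 10]
ADD     → [25]
NEG     → [-25]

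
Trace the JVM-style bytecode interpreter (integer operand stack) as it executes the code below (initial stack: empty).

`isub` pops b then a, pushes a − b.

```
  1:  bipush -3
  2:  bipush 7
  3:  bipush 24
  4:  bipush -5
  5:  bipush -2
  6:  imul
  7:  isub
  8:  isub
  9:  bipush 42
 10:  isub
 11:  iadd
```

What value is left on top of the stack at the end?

bipush -3 : [-3]
bipush 7  : [-3, 7]
bipush 24 : [-3, 7, 24]
bipush -5 : [-3, 7, 24, -5]
bipush -2 : [-3, 7, 24, -5, -2]
imul      : [-3, 7, 24, 10]
isub      : [-3, 7, 14]
isub      : [-3, -7]
bipush 42 : [-3, -7, 42]
isub      : [-3, -49]
iadd      : [-52]

-52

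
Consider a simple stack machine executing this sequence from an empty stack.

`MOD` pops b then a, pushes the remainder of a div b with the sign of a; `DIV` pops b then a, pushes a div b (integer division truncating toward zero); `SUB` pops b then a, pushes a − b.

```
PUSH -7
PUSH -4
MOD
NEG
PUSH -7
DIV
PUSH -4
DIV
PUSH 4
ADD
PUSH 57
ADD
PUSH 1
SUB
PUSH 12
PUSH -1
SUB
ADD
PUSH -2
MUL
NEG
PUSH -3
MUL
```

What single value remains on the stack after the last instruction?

-438

PUSH -7 -> -7
PUSH -4 -> -7 -4
MOD     -> -3
NEG     -> 3
PUSH -7 -> 3 -7
DIV     -> 0
PUSH -4 -> 0 -4
DIV     -> 0
PUSH 4  -> 0 4
ADD     -> 4
PUSH 57 -> 4 57
ADD     -> 61
PUSH 1  -> 61 1
SUB     -> 60
PUSH 12 -> 60 12
PUSH -1 -> 60 12 -1
SUB     -> 60 13
ADD     -> 73
PUSH -2 -> 73 -2
MUL     -> -146
NEG     -> 146
PUSH -3 -> 146 -3
MUL     -> -438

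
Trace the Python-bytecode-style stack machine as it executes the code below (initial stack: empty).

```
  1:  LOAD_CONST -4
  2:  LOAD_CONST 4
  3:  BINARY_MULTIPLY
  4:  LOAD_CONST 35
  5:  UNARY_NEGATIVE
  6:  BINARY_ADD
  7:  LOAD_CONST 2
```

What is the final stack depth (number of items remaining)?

2

LOAD_CONST -4   → [-4]
LOAD_CONST 4    → [-4, 4]
BINARY_MULTIPLY → [-16]
LOAD_CONST 35   → [-16, 35]
UNARY_NEGATIVE  → [-16, -35]
BINARY_ADD      → [-51]
LOAD_CONST 2    → [-51, 2]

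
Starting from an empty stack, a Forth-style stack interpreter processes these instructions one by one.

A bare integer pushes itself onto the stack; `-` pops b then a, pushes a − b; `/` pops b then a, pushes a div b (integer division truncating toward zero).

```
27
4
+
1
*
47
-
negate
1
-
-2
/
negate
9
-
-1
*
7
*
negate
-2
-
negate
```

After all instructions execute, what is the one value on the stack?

27     -> 27
4      -> 27 4
+      -> 31
1      -> 31 1
*      -> 31
47     -> 31 47
-      -> -16
negate -> 16
1      -> 16 1
-      -> 15
-2     -> 15 -2
/      -> -7
negate -> 7
9      -> 7 9
-      -> -2
-1     -> -2 -1
*      -> 2
7      -> 2 7
*      -> 14
negate -> -14
-2     -> -14 -2
-      -> -12
negate -> 12

12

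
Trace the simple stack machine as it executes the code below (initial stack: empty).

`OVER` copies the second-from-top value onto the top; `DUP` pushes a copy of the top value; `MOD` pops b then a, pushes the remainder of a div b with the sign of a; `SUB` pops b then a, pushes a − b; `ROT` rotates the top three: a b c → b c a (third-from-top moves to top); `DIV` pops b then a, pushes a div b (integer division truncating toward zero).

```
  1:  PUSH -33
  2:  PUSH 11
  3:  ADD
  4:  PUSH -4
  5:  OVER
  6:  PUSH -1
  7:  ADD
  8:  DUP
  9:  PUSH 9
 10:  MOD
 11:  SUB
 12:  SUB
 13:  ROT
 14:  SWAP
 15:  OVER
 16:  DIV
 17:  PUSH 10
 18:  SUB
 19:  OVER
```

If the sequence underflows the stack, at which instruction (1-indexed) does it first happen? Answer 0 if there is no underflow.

PUSH -33  -33
PUSH 11   -33 11
ADD       -22
PUSH -4   -22 -4
OVER      -22 -4 -22
PUSH -1   -22 -4 -22 -1
ADD       -22 -4 -23
DUP       -22 -4 -23 -23
PUSH 9    -22 -4 -23 -23 9
MOD       -22 -4 -23 -5
SUB       -22 -4 -18
SUB       -22 14
ROT  — needs 3 operands, stack has 2 → underflow

13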